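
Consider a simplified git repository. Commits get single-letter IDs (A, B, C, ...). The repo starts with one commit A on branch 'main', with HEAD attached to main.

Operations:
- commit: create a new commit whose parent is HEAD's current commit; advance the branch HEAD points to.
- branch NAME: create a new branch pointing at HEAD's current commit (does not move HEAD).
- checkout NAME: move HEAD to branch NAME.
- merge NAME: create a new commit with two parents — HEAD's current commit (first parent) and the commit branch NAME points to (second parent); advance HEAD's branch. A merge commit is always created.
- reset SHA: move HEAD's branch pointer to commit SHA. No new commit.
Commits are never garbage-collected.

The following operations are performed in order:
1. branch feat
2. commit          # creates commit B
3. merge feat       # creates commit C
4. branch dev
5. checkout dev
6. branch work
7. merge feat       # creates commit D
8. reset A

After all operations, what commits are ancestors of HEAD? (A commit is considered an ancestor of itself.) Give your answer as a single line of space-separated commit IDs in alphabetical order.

After op 1 (branch): HEAD=main@A [feat=A main=A]
After op 2 (commit): HEAD=main@B [feat=A main=B]
After op 3 (merge): HEAD=main@C [feat=A main=C]
After op 4 (branch): HEAD=main@C [dev=C feat=A main=C]
After op 5 (checkout): HEAD=dev@C [dev=C feat=A main=C]
After op 6 (branch): HEAD=dev@C [dev=C feat=A main=C work=C]
After op 7 (merge): HEAD=dev@D [dev=D feat=A main=C work=C]
After op 8 (reset): HEAD=dev@A [dev=A feat=A main=C work=C]

Answer: A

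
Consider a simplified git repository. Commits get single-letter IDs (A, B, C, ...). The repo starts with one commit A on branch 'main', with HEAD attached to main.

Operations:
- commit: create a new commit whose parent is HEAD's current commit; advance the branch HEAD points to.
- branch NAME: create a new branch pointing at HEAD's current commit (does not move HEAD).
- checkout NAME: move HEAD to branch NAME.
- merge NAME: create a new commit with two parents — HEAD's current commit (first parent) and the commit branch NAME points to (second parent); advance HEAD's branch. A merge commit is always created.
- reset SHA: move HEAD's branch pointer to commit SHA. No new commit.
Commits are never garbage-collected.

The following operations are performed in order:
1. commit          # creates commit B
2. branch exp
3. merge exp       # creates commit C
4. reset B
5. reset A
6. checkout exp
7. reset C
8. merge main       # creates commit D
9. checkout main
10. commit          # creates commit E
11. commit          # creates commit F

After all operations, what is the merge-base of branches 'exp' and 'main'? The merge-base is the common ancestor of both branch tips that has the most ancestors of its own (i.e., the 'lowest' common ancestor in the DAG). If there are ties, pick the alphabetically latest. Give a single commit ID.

After op 1 (commit): HEAD=main@B [main=B]
After op 2 (branch): HEAD=main@B [exp=B main=B]
After op 3 (merge): HEAD=main@C [exp=B main=C]
After op 4 (reset): HEAD=main@B [exp=B main=B]
After op 5 (reset): HEAD=main@A [exp=B main=A]
After op 6 (checkout): HEAD=exp@B [exp=B main=A]
After op 7 (reset): HEAD=exp@C [exp=C main=A]
After op 8 (merge): HEAD=exp@D [exp=D main=A]
After op 9 (checkout): HEAD=main@A [exp=D main=A]
After op 10 (commit): HEAD=main@E [exp=D main=E]
After op 11 (commit): HEAD=main@F [exp=D main=F]
ancestors(exp=D): ['A', 'B', 'C', 'D']
ancestors(main=F): ['A', 'E', 'F']
common: ['A']

Answer: A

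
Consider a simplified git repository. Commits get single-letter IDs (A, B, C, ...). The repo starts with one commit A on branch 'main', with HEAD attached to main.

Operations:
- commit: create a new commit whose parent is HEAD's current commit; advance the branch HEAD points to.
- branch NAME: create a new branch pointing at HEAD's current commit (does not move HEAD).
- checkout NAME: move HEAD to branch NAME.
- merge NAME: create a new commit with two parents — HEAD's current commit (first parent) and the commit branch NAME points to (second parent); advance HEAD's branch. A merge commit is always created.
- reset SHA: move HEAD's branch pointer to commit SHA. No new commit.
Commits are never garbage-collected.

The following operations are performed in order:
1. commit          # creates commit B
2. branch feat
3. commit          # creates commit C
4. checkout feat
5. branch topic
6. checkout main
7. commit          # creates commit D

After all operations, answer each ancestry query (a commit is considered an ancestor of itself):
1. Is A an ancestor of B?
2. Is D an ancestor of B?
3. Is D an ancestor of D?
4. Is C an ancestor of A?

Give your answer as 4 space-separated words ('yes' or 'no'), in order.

Answer: yes no yes no

Derivation:
After op 1 (commit): HEAD=main@B [main=B]
After op 2 (branch): HEAD=main@B [feat=B main=B]
After op 3 (commit): HEAD=main@C [feat=B main=C]
After op 4 (checkout): HEAD=feat@B [feat=B main=C]
After op 5 (branch): HEAD=feat@B [feat=B main=C topic=B]
After op 6 (checkout): HEAD=main@C [feat=B main=C topic=B]
After op 7 (commit): HEAD=main@D [feat=B main=D topic=B]
ancestors(B) = {A,B}; A in? yes
ancestors(B) = {A,B}; D in? no
ancestors(D) = {A,B,C,D}; D in? yes
ancestors(A) = {A}; C in? no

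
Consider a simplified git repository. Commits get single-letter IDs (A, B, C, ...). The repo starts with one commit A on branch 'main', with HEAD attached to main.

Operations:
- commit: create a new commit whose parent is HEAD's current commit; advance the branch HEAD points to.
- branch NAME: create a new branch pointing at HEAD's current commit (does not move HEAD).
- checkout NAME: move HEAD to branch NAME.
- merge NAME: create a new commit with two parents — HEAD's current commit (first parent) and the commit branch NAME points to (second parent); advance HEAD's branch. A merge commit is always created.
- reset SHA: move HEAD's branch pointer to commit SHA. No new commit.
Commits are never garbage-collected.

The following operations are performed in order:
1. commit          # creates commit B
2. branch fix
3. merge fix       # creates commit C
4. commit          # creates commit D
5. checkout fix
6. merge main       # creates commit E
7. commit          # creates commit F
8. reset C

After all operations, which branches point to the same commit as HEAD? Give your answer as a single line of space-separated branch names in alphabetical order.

Answer: fix

Derivation:
After op 1 (commit): HEAD=main@B [main=B]
After op 2 (branch): HEAD=main@B [fix=B main=B]
After op 3 (merge): HEAD=main@C [fix=B main=C]
After op 4 (commit): HEAD=main@D [fix=B main=D]
After op 5 (checkout): HEAD=fix@B [fix=B main=D]
After op 6 (merge): HEAD=fix@E [fix=E main=D]
After op 7 (commit): HEAD=fix@F [fix=F main=D]
After op 8 (reset): HEAD=fix@C [fix=C main=D]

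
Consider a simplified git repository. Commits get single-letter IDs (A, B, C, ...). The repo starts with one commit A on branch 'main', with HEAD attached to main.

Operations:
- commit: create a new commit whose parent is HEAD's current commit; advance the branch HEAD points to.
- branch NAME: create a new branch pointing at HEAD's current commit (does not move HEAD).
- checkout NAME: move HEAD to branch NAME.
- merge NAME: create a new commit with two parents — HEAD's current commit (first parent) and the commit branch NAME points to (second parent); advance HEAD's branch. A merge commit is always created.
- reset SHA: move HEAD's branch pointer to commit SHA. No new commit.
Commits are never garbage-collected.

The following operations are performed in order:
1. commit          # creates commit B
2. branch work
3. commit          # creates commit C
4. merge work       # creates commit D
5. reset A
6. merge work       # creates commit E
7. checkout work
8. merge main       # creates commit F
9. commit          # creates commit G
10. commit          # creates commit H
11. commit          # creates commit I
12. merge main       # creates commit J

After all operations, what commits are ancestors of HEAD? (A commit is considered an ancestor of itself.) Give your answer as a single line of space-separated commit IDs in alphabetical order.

After op 1 (commit): HEAD=main@B [main=B]
After op 2 (branch): HEAD=main@B [main=B work=B]
After op 3 (commit): HEAD=main@C [main=C work=B]
After op 4 (merge): HEAD=main@D [main=D work=B]
After op 5 (reset): HEAD=main@A [main=A work=B]
After op 6 (merge): HEAD=main@E [main=E work=B]
After op 7 (checkout): HEAD=work@B [main=E work=B]
After op 8 (merge): HEAD=work@F [main=E work=F]
After op 9 (commit): HEAD=work@G [main=E work=G]
After op 10 (commit): HEAD=work@H [main=E work=H]
After op 11 (commit): HEAD=work@I [main=E work=I]
After op 12 (merge): HEAD=work@J [main=E work=J]

Answer: A B E F G H I J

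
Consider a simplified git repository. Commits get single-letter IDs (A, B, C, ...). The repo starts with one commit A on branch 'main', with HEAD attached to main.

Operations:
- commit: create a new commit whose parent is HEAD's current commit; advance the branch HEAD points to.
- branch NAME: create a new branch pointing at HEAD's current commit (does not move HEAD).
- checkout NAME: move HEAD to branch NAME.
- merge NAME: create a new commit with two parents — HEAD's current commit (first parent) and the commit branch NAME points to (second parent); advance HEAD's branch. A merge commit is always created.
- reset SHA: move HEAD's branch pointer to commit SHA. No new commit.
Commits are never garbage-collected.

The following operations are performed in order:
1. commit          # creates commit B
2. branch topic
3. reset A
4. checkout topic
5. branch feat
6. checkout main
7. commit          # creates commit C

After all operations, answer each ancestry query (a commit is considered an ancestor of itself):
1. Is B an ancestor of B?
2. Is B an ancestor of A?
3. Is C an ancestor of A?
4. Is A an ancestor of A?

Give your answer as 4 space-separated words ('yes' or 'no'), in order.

After op 1 (commit): HEAD=main@B [main=B]
After op 2 (branch): HEAD=main@B [main=B topic=B]
After op 3 (reset): HEAD=main@A [main=A topic=B]
After op 4 (checkout): HEAD=topic@B [main=A topic=B]
After op 5 (branch): HEAD=topic@B [feat=B main=A topic=B]
After op 6 (checkout): HEAD=main@A [feat=B main=A topic=B]
After op 7 (commit): HEAD=main@C [feat=B main=C topic=B]
ancestors(B) = {A,B}; B in? yes
ancestors(A) = {A}; B in? no
ancestors(A) = {A}; C in? no
ancestors(A) = {A}; A in? yes

Answer: yes no no yes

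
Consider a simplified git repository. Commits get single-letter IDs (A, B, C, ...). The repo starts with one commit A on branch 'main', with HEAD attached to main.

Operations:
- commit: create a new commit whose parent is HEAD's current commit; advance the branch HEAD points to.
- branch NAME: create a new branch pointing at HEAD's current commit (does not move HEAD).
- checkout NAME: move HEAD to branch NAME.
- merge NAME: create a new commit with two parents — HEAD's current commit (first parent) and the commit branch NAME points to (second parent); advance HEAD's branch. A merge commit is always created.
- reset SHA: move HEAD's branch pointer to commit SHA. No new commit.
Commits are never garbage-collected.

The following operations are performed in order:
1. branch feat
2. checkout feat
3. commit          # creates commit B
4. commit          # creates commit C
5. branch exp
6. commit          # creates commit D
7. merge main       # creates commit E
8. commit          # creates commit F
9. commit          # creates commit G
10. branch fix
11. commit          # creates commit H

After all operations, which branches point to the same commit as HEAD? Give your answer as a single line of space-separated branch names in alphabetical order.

After op 1 (branch): HEAD=main@A [feat=A main=A]
After op 2 (checkout): HEAD=feat@A [feat=A main=A]
After op 3 (commit): HEAD=feat@B [feat=B main=A]
After op 4 (commit): HEAD=feat@C [feat=C main=A]
After op 5 (branch): HEAD=feat@C [exp=C feat=C main=A]
After op 6 (commit): HEAD=feat@D [exp=C feat=D main=A]
After op 7 (merge): HEAD=feat@E [exp=C feat=E main=A]
After op 8 (commit): HEAD=feat@F [exp=C feat=F main=A]
After op 9 (commit): HEAD=feat@G [exp=C feat=G main=A]
After op 10 (branch): HEAD=feat@G [exp=C feat=G fix=G main=A]
After op 11 (commit): HEAD=feat@H [exp=C feat=H fix=G main=A]

Answer: feat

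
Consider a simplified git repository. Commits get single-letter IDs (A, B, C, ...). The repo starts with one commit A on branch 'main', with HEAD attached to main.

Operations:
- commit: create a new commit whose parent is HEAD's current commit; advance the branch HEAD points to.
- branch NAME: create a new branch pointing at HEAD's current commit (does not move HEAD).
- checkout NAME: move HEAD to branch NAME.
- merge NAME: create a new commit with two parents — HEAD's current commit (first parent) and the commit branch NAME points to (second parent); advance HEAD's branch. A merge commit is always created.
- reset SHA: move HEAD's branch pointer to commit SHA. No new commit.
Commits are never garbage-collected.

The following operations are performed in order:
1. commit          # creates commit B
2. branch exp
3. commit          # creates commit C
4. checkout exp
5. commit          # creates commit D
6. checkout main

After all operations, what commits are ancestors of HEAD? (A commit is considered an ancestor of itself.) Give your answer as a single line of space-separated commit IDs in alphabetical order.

After op 1 (commit): HEAD=main@B [main=B]
After op 2 (branch): HEAD=main@B [exp=B main=B]
After op 3 (commit): HEAD=main@C [exp=B main=C]
After op 4 (checkout): HEAD=exp@B [exp=B main=C]
After op 5 (commit): HEAD=exp@D [exp=D main=C]
After op 6 (checkout): HEAD=main@C [exp=D main=C]

Answer: A B C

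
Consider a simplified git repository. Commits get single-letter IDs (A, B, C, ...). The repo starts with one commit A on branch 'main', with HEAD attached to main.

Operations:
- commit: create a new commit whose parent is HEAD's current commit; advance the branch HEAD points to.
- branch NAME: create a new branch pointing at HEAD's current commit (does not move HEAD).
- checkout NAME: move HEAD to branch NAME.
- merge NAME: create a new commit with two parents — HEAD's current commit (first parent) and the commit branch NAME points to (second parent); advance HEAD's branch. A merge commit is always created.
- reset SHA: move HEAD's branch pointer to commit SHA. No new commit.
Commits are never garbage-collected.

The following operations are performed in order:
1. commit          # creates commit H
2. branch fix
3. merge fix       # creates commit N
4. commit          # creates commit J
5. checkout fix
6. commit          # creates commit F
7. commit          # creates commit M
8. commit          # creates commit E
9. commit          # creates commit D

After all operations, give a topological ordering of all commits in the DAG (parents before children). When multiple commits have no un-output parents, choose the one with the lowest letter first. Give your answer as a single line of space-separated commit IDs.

After op 1 (commit): HEAD=main@H [main=H]
After op 2 (branch): HEAD=main@H [fix=H main=H]
After op 3 (merge): HEAD=main@N [fix=H main=N]
After op 4 (commit): HEAD=main@J [fix=H main=J]
After op 5 (checkout): HEAD=fix@H [fix=H main=J]
After op 6 (commit): HEAD=fix@F [fix=F main=J]
After op 7 (commit): HEAD=fix@M [fix=M main=J]
After op 8 (commit): HEAD=fix@E [fix=E main=J]
After op 9 (commit): HEAD=fix@D [fix=D main=J]
commit A: parents=[]
commit D: parents=['E']
commit E: parents=['M']
commit F: parents=['H']
commit H: parents=['A']
commit J: parents=['N']
commit M: parents=['F']
commit N: parents=['H', 'H']

Answer: A H F M E D N J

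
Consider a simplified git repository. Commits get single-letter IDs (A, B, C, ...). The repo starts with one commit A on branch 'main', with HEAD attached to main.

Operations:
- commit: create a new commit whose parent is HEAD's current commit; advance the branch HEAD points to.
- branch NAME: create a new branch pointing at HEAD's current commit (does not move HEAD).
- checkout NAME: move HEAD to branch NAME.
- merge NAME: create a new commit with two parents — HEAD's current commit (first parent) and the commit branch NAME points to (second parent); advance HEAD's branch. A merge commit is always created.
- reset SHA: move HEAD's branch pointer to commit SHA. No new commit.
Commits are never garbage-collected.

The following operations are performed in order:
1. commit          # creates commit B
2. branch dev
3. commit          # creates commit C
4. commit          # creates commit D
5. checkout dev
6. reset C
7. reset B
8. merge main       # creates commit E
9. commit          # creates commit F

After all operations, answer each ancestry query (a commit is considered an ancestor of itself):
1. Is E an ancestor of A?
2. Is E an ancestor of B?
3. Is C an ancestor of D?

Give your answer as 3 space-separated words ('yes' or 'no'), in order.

Answer: no no yes

Derivation:
After op 1 (commit): HEAD=main@B [main=B]
After op 2 (branch): HEAD=main@B [dev=B main=B]
After op 3 (commit): HEAD=main@C [dev=B main=C]
After op 4 (commit): HEAD=main@D [dev=B main=D]
After op 5 (checkout): HEAD=dev@B [dev=B main=D]
After op 6 (reset): HEAD=dev@C [dev=C main=D]
After op 7 (reset): HEAD=dev@B [dev=B main=D]
After op 8 (merge): HEAD=dev@E [dev=E main=D]
After op 9 (commit): HEAD=dev@F [dev=F main=D]
ancestors(A) = {A}; E in? no
ancestors(B) = {A,B}; E in? no
ancestors(D) = {A,B,C,D}; C in? yes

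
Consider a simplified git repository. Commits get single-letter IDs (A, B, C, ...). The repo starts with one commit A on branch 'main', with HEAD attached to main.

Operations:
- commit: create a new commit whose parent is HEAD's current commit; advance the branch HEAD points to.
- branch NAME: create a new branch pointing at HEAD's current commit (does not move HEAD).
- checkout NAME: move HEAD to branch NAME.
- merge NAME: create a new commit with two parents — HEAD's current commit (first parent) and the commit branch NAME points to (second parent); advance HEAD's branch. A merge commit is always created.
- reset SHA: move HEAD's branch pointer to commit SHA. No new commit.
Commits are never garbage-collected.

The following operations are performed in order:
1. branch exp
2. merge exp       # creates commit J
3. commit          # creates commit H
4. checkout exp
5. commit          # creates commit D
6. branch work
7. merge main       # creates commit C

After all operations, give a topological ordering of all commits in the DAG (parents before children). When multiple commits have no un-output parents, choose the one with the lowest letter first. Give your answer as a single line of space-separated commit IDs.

Answer: A D J H C

Derivation:
After op 1 (branch): HEAD=main@A [exp=A main=A]
After op 2 (merge): HEAD=main@J [exp=A main=J]
After op 3 (commit): HEAD=main@H [exp=A main=H]
After op 4 (checkout): HEAD=exp@A [exp=A main=H]
After op 5 (commit): HEAD=exp@D [exp=D main=H]
After op 6 (branch): HEAD=exp@D [exp=D main=H work=D]
After op 7 (merge): HEAD=exp@C [exp=C main=H work=D]
commit A: parents=[]
commit C: parents=['D', 'H']
commit D: parents=['A']
commit H: parents=['J']
commit J: parents=['A', 'A']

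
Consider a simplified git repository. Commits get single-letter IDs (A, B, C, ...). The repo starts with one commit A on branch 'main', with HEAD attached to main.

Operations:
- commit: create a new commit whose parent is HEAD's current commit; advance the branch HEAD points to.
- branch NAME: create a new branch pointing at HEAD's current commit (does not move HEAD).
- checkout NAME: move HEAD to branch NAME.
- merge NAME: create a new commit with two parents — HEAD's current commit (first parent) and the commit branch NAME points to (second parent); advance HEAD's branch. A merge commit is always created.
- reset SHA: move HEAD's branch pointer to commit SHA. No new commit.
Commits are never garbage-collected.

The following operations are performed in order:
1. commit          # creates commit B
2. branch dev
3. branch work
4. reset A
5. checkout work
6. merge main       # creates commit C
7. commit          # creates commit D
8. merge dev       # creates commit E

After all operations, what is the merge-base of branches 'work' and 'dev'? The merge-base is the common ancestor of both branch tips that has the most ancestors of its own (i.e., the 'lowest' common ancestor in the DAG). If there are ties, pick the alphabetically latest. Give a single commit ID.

Answer: B

Derivation:
After op 1 (commit): HEAD=main@B [main=B]
After op 2 (branch): HEAD=main@B [dev=B main=B]
After op 3 (branch): HEAD=main@B [dev=B main=B work=B]
After op 4 (reset): HEAD=main@A [dev=B main=A work=B]
After op 5 (checkout): HEAD=work@B [dev=B main=A work=B]
After op 6 (merge): HEAD=work@C [dev=B main=A work=C]
After op 7 (commit): HEAD=work@D [dev=B main=A work=D]
After op 8 (merge): HEAD=work@E [dev=B main=A work=E]
ancestors(work=E): ['A', 'B', 'C', 'D', 'E']
ancestors(dev=B): ['A', 'B']
common: ['A', 'B']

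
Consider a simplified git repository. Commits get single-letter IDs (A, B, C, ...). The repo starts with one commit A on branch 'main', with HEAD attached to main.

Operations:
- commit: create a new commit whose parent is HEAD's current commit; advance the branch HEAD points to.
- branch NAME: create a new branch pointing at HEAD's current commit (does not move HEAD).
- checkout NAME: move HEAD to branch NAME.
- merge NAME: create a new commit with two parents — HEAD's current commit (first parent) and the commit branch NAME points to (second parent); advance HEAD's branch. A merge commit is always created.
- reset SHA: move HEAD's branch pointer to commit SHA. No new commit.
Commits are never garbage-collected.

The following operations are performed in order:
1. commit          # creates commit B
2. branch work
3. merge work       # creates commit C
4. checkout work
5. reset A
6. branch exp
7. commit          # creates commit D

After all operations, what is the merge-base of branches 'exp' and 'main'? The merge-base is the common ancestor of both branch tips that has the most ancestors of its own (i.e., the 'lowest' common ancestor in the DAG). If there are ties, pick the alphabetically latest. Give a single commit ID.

After op 1 (commit): HEAD=main@B [main=B]
After op 2 (branch): HEAD=main@B [main=B work=B]
After op 3 (merge): HEAD=main@C [main=C work=B]
After op 4 (checkout): HEAD=work@B [main=C work=B]
After op 5 (reset): HEAD=work@A [main=C work=A]
After op 6 (branch): HEAD=work@A [exp=A main=C work=A]
After op 7 (commit): HEAD=work@D [exp=A main=C work=D]
ancestors(exp=A): ['A']
ancestors(main=C): ['A', 'B', 'C']
common: ['A']

Answer: A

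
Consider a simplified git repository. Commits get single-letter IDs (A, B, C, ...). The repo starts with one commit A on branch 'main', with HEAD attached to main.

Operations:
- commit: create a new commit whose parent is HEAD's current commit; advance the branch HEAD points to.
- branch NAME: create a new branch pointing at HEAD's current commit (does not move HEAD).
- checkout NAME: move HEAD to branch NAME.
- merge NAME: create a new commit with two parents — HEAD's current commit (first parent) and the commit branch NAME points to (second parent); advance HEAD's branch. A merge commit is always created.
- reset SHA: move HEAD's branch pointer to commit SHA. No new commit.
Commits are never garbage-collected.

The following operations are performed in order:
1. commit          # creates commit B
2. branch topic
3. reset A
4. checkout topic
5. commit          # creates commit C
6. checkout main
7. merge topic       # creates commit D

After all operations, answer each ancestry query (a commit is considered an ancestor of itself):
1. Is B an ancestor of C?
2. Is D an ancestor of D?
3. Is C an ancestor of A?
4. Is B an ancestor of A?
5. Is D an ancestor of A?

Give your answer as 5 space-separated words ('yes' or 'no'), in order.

Answer: yes yes no no no

Derivation:
After op 1 (commit): HEAD=main@B [main=B]
After op 2 (branch): HEAD=main@B [main=B topic=B]
After op 3 (reset): HEAD=main@A [main=A topic=B]
After op 4 (checkout): HEAD=topic@B [main=A topic=B]
After op 5 (commit): HEAD=topic@C [main=A topic=C]
After op 6 (checkout): HEAD=main@A [main=A topic=C]
After op 7 (merge): HEAD=main@D [main=D topic=C]
ancestors(C) = {A,B,C}; B in? yes
ancestors(D) = {A,B,C,D}; D in? yes
ancestors(A) = {A}; C in? no
ancestors(A) = {A}; B in? no
ancestors(A) = {A}; D in? no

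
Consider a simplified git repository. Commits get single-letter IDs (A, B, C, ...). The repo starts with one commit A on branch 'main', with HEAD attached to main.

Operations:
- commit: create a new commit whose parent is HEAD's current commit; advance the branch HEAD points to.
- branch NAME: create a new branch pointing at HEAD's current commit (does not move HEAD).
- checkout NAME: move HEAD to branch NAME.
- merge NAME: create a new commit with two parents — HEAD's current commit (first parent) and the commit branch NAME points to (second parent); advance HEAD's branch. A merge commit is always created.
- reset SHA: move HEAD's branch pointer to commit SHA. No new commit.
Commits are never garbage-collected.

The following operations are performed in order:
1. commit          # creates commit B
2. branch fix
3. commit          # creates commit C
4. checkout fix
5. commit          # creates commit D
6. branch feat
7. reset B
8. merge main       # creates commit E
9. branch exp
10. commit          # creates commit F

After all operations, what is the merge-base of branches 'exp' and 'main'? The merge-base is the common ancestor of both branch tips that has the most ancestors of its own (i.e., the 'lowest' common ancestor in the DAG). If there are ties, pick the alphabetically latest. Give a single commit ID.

After op 1 (commit): HEAD=main@B [main=B]
After op 2 (branch): HEAD=main@B [fix=B main=B]
After op 3 (commit): HEAD=main@C [fix=B main=C]
After op 4 (checkout): HEAD=fix@B [fix=B main=C]
After op 5 (commit): HEAD=fix@D [fix=D main=C]
After op 6 (branch): HEAD=fix@D [feat=D fix=D main=C]
After op 7 (reset): HEAD=fix@B [feat=D fix=B main=C]
After op 8 (merge): HEAD=fix@E [feat=D fix=E main=C]
After op 9 (branch): HEAD=fix@E [exp=E feat=D fix=E main=C]
After op 10 (commit): HEAD=fix@F [exp=E feat=D fix=F main=C]
ancestors(exp=E): ['A', 'B', 'C', 'E']
ancestors(main=C): ['A', 'B', 'C']
common: ['A', 'B', 'C']

Answer: C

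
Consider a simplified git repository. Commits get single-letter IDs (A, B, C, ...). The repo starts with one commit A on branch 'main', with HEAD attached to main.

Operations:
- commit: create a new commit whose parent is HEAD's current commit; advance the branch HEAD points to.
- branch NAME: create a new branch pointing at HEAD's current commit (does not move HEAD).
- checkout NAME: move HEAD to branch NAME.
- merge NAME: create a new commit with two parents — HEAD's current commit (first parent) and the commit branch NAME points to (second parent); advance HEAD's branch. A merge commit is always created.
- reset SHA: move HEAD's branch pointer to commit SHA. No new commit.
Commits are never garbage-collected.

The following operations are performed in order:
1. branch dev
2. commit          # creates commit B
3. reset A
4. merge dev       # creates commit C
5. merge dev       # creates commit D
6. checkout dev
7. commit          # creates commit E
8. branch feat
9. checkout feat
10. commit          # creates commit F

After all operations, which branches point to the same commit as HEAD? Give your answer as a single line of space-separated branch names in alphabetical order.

After op 1 (branch): HEAD=main@A [dev=A main=A]
After op 2 (commit): HEAD=main@B [dev=A main=B]
After op 3 (reset): HEAD=main@A [dev=A main=A]
After op 4 (merge): HEAD=main@C [dev=A main=C]
After op 5 (merge): HEAD=main@D [dev=A main=D]
After op 6 (checkout): HEAD=dev@A [dev=A main=D]
After op 7 (commit): HEAD=dev@E [dev=E main=D]
After op 8 (branch): HEAD=dev@E [dev=E feat=E main=D]
After op 9 (checkout): HEAD=feat@E [dev=E feat=E main=D]
After op 10 (commit): HEAD=feat@F [dev=E feat=F main=D]

Answer: feat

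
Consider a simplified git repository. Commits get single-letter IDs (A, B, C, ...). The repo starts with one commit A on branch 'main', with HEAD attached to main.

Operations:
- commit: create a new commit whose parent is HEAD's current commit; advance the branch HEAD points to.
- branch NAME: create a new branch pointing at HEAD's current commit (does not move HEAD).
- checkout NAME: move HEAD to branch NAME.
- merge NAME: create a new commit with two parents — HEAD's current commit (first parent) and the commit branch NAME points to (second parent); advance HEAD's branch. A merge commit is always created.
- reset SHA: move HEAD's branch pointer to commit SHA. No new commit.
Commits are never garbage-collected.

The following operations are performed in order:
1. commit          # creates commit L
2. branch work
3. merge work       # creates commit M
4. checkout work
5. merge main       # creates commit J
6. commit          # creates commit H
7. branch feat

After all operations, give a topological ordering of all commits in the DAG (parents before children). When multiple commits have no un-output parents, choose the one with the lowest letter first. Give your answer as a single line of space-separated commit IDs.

Answer: A L M J H

Derivation:
After op 1 (commit): HEAD=main@L [main=L]
After op 2 (branch): HEAD=main@L [main=L work=L]
After op 3 (merge): HEAD=main@M [main=M work=L]
After op 4 (checkout): HEAD=work@L [main=M work=L]
After op 5 (merge): HEAD=work@J [main=M work=J]
After op 6 (commit): HEAD=work@H [main=M work=H]
After op 7 (branch): HEAD=work@H [feat=H main=M work=H]
commit A: parents=[]
commit H: parents=['J']
commit J: parents=['L', 'M']
commit L: parents=['A']
commit M: parents=['L', 'L']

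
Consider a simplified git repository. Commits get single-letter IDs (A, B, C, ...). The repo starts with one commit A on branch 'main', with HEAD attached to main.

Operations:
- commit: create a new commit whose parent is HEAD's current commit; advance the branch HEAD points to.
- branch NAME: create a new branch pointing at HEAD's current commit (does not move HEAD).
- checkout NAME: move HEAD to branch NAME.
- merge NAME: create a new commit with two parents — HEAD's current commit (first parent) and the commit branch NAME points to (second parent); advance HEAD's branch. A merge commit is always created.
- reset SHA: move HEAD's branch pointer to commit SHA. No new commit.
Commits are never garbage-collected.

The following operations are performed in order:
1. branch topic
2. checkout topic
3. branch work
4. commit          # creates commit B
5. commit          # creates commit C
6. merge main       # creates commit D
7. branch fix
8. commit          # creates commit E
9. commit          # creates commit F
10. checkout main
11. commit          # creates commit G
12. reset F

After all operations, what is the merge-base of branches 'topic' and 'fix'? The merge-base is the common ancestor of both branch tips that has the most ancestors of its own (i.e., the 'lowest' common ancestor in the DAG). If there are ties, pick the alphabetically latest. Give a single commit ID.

Answer: D

Derivation:
After op 1 (branch): HEAD=main@A [main=A topic=A]
After op 2 (checkout): HEAD=topic@A [main=A topic=A]
After op 3 (branch): HEAD=topic@A [main=A topic=A work=A]
After op 4 (commit): HEAD=topic@B [main=A topic=B work=A]
After op 5 (commit): HEAD=topic@C [main=A topic=C work=A]
After op 6 (merge): HEAD=topic@D [main=A topic=D work=A]
After op 7 (branch): HEAD=topic@D [fix=D main=A topic=D work=A]
After op 8 (commit): HEAD=topic@E [fix=D main=A topic=E work=A]
After op 9 (commit): HEAD=topic@F [fix=D main=A topic=F work=A]
After op 10 (checkout): HEAD=main@A [fix=D main=A topic=F work=A]
After op 11 (commit): HEAD=main@G [fix=D main=G topic=F work=A]
After op 12 (reset): HEAD=main@F [fix=D main=F topic=F work=A]
ancestors(topic=F): ['A', 'B', 'C', 'D', 'E', 'F']
ancestors(fix=D): ['A', 'B', 'C', 'D']
common: ['A', 'B', 'C', 'D']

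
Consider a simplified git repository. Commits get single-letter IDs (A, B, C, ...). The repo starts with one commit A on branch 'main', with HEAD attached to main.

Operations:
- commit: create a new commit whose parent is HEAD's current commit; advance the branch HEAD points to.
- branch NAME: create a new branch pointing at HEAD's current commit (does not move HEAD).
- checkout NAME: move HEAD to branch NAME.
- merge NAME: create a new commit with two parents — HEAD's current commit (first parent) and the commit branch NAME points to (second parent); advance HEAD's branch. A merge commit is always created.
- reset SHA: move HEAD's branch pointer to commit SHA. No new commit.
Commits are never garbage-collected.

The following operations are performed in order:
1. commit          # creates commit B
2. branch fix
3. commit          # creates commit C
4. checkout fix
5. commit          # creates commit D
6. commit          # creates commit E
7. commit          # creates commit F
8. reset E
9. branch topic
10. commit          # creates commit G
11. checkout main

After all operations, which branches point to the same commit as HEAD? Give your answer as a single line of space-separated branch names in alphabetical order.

After op 1 (commit): HEAD=main@B [main=B]
After op 2 (branch): HEAD=main@B [fix=B main=B]
After op 3 (commit): HEAD=main@C [fix=B main=C]
After op 4 (checkout): HEAD=fix@B [fix=B main=C]
After op 5 (commit): HEAD=fix@D [fix=D main=C]
After op 6 (commit): HEAD=fix@E [fix=E main=C]
After op 7 (commit): HEAD=fix@F [fix=F main=C]
After op 8 (reset): HEAD=fix@E [fix=E main=C]
After op 9 (branch): HEAD=fix@E [fix=E main=C topic=E]
After op 10 (commit): HEAD=fix@G [fix=G main=C topic=E]
After op 11 (checkout): HEAD=main@C [fix=G main=C topic=E]

Answer: main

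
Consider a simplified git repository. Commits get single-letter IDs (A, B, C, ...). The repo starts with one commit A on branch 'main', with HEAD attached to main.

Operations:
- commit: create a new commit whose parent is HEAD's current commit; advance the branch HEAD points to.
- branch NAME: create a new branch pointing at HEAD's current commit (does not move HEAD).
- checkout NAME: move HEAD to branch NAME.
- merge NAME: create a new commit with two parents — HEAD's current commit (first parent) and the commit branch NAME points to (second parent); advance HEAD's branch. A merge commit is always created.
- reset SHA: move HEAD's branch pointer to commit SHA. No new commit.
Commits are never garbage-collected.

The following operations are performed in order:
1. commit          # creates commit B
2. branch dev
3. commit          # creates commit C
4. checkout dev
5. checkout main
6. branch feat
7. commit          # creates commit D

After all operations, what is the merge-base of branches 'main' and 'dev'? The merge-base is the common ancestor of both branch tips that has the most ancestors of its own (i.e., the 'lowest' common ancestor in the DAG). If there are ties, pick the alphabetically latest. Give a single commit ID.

After op 1 (commit): HEAD=main@B [main=B]
After op 2 (branch): HEAD=main@B [dev=B main=B]
After op 3 (commit): HEAD=main@C [dev=B main=C]
After op 4 (checkout): HEAD=dev@B [dev=B main=C]
After op 5 (checkout): HEAD=main@C [dev=B main=C]
After op 6 (branch): HEAD=main@C [dev=B feat=C main=C]
After op 7 (commit): HEAD=main@D [dev=B feat=C main=D]
ancestors(main=D): ['A', 'B', 'C', 'D']
ancestors(dev=B): ['A', 'B']
common: ['A', 'B']

Answer: B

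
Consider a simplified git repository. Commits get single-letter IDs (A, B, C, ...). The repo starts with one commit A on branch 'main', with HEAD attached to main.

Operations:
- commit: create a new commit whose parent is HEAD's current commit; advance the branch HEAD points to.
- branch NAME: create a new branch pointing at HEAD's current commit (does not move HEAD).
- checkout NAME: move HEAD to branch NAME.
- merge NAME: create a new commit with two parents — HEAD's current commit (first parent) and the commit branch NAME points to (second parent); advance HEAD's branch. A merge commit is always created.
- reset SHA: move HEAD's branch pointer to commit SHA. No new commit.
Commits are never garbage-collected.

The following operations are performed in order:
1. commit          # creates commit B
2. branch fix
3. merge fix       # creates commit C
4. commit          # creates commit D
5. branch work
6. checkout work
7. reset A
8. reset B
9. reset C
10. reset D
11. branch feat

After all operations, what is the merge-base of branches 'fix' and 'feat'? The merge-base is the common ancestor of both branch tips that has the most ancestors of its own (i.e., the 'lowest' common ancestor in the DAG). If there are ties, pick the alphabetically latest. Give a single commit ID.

After op 1 (commit): HEAD=main@B [main=B]
After op 2 (branch): HEAD=main@B [fix=B main=B]
After op 3 (merge): HEAD=main@C [fix=B main=C]
After op 4 (commit): HEAD=main@D [fix=B main=D]
After op 5 (branch): HEAD=main@D [fix=B main=D work=D]
After op 6 (checkout): HEAD=work@D [fix=B main=D work=D]
After op 7 (reset): HEAD=work@A [fix=B main=D work=A]
After op 8 (reset): HEAD=work@B [fix=B main=D work=B]
After op 9 (reset): HEAD=work@C [fix=B main=D work=C]
After op 10 (reset): HEAD=work@D [fix=B main=D work=D]
After op 11 (branch): HEAD=work@D [feat=D fix=B main=D work=D]
ancestors(fix=B): ['A', 'B']
ancestors(feat=D): ['A', 'B', 'C', 'D']
common: ['A', 'B']

Answer: B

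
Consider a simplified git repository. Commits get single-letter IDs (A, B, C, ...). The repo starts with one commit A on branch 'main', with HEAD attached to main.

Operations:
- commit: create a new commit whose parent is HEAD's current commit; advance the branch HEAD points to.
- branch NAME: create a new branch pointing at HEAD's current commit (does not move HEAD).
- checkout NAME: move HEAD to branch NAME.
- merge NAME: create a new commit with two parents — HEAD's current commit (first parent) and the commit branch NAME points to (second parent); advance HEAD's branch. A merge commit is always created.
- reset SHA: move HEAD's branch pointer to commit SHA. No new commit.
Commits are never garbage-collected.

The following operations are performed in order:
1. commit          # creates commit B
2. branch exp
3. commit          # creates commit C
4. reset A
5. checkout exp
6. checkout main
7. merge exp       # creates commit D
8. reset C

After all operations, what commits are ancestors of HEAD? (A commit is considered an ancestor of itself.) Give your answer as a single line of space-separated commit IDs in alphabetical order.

Answer: A B C

Derivation:
After op 1 (commit): HEAD=main@B [main=B]
After op 2 (branch): HEAD=main@B [exp=B main=B]
After op 3 (commit): HEAD=main@C [exp=B main=C]
After op 4 (reset): HEAD=main@A [exp=B main=A]
After op 5 (checkout): HEAD=exp@B [exp=B main=A]
After op 6 (checkout): HEAD=main@A [exp=B main=A]
After op 7 (merge): HEAD=main@D [exp=B main=D]
After op 8 (reset): HEAD=main@C [exp=B main=C]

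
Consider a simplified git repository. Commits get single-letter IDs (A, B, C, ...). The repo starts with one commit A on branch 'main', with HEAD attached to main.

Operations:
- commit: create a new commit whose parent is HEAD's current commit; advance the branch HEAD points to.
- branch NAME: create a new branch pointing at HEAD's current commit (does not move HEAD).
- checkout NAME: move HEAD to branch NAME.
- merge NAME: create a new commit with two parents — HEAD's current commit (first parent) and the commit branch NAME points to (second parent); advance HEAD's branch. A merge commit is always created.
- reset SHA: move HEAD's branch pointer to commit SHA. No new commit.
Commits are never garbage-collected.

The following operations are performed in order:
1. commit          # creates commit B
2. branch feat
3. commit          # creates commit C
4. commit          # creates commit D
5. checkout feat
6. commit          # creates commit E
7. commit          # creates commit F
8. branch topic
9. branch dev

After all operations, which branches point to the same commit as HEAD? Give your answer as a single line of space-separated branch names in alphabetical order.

After op 1 (commit): HEAD=main@B [main=B]
After op 2 (branch): HEAD=main@B [feat=B main=B]
After op 3 (commit): HEAD=main@C [feat=B main=C]
After op 4 (commit): HEAD=main@D [feat=B main=D]
After op 5 (checkout): HEAD=feat@B [feat=B main=D]
After op 6 (commit): HEAD=feat@E [feat=E main=D]
After op 7 (commit): HEAD=feat@F [feat=F main=D]
After op 8 (branch): HEAD=feat@F [feat=F main=D topic=F]
After op 9 (branch): HEAD=feat@F [dev=F feat=F main=D topic=F]

Answer: dev feat topic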